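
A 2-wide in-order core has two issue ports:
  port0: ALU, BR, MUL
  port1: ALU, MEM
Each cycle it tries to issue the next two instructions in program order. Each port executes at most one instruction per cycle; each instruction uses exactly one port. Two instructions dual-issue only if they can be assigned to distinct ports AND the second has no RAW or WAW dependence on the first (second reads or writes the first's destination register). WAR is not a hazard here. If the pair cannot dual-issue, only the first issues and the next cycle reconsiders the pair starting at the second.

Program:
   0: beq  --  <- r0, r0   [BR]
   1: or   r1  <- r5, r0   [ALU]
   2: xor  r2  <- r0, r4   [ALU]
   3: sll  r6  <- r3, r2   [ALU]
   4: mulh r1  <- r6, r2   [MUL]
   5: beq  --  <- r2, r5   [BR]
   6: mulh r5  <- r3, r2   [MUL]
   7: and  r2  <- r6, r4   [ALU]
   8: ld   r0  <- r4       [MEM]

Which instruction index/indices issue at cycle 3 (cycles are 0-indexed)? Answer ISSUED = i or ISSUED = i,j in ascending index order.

ISSUED = 4

  cy0 -> i0&i1 (beq/or) pair
  cy1 -> i2 (xor) RAW r2
  cy2 -> i3 (sll) RAW r6
  cy3 -> i4 (mulh) no-port MUL/BR
  cy4 -> i5 (beq) no-port BR/MUL
  cy5 -> i6&i7 (mulh/and) pair
  cy6 -> i8 (ld) tail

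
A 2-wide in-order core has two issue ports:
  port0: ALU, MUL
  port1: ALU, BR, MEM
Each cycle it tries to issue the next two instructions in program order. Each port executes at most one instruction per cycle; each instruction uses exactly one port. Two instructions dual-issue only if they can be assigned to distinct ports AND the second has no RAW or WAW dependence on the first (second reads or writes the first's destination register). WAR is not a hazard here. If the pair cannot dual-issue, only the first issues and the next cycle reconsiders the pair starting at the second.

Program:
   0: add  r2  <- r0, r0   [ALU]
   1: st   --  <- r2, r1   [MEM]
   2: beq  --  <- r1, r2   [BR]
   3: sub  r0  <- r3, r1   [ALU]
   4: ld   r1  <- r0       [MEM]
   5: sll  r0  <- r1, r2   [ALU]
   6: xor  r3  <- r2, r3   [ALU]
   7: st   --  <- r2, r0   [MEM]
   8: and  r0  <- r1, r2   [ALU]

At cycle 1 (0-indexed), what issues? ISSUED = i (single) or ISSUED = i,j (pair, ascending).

c0: i0 add.ALU  RAW r2
c1: i1 st.MEM  no-port MEM/BR
c2: i2+i3 beq.BR/sub.ALU  2-wide
c3: i4 ld.MEM  RAW r1
c4: i5+i6 sll.ALU/xor.ALU  2-wide
c5: i7+i8 st.MEM/and.ALU  2-wide

ISSUED = 1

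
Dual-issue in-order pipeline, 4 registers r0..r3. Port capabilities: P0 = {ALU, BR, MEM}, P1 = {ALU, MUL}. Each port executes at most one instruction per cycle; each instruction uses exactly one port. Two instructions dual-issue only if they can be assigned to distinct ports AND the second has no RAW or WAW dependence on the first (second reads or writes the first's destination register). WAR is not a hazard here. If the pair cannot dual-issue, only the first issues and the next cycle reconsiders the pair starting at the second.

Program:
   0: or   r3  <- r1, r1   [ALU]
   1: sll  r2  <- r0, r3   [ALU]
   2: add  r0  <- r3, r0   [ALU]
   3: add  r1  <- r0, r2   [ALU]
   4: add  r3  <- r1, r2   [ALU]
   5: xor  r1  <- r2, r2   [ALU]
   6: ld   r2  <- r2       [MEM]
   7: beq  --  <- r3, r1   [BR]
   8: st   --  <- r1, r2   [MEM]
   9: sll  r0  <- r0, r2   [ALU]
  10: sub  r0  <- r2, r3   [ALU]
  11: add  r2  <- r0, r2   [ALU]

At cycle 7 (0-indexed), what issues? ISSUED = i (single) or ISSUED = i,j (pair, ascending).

t=0 i0:or.ALU ; RAW r3
t=1 i1,i2:sll.ALU;add.ALU ; pair
t=2 i3:add.ALU ; RAW r1
t=3 i4,i5:add.ALU;xor.ALU ; pair
t=4 i6:ld.MEM ; no-port MEM/BR
t=5 i7:beq.BR ; no-port BR/MEM
t=6 i8,i9:st.MEM;sll.ALU ; pair
t=7 i10:sub.ALU ; RAW r0
t=8 i11:add.ALU ; tail

ISSUED = 10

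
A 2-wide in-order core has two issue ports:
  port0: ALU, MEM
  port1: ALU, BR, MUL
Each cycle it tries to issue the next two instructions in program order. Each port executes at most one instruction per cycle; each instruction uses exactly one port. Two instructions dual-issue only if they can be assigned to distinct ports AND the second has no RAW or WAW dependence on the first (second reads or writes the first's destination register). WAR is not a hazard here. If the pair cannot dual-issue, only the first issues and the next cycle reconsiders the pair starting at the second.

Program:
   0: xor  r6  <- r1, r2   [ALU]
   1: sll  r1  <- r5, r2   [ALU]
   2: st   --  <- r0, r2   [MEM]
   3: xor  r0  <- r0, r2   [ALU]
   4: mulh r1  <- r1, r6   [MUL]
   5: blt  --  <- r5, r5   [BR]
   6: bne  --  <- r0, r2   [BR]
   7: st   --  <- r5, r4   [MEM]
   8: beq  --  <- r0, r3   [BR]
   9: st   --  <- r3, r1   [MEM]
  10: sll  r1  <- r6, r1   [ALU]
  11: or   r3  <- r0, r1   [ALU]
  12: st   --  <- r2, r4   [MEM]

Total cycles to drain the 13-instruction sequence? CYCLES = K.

CYCLES = 8

[0] i0/i1  xor+sll  -- 2-wide
[1] i2/i3  st+xor  -- 2-wide
[2] i4  mulh  -- no-port MUL/BR
[3] i5  blt  -- no-port BR/BR
[4] i6/i7  bne+st  -- 2-wide
[5] i8/i9  beq+st  -- 2-wide
[6] i10  sll  -- RAW r1
[7] i11/i12  or+st  -- 2-wide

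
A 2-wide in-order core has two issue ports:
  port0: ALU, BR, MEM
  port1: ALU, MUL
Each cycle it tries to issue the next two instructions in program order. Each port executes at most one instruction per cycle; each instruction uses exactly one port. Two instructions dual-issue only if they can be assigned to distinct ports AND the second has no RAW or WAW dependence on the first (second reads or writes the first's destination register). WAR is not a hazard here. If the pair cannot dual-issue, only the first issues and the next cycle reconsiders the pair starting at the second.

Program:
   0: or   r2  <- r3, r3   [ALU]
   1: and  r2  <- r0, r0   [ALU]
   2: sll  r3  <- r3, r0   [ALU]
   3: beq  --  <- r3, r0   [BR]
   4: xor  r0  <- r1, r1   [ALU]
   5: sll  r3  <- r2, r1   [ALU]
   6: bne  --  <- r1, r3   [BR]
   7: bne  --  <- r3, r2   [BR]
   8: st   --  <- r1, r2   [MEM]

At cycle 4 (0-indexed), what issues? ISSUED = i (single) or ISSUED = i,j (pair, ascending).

0. or @i0  | WAW r2
1. and;sll @i1,i2  | pair
2. beq;xor @i3,i4  | pair
3. sll @i5  | RAW r3
4. bne @i6  | no-port BR/BR
5. bne @i7  | no-port BR/MEM
6. st @i8  | tail

ISSUED = 6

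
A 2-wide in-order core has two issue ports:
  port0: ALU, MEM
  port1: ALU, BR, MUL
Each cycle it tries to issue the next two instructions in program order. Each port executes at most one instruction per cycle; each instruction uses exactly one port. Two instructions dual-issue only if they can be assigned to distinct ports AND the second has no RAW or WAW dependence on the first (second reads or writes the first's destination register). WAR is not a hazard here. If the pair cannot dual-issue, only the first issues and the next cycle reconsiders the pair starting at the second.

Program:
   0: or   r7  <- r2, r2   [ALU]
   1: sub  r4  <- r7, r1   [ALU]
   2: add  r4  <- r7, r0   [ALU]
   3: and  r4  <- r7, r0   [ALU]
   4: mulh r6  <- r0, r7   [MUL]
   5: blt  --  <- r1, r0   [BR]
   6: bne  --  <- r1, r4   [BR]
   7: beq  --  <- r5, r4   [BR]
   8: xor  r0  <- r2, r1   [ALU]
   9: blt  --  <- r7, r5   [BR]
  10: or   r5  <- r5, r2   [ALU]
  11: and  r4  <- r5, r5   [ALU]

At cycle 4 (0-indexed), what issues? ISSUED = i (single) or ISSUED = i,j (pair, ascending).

t=0 i0:or ; RAW r7
t=1 i1:sub ; WAW r4
t=2 i2:add ; WAW r4
t=3 i3,i4:and mulh ; 2-wide
t=4 i5:blt ; no-port BR/BR
t=5 i6:bne ; no-port BR/BR
t=6 i7,i8:beq xor ; 2-wide
t=7 i9,i10:blt or ; 2-wide
t=8 i11:and ; tail

ISSUED = 5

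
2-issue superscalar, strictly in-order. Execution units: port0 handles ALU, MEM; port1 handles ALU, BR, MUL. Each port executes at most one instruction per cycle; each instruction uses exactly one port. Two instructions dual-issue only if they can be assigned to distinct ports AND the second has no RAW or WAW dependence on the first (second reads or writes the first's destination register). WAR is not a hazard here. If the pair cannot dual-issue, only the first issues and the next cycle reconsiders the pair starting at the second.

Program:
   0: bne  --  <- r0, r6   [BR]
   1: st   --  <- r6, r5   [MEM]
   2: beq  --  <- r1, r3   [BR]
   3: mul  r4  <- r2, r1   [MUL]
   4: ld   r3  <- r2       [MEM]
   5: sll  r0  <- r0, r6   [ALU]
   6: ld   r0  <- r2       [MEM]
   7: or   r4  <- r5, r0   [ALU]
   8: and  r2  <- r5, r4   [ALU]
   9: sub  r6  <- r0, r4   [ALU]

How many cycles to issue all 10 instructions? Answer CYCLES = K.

CYCLES = 7

  cy0 -> i0/i1 (bne/st) pair
  cy1 -> i2 (beq) no-port BR/MUL
  cy2 -> i3/i4 (mul/ld) pair
  cy3 -> i5 (sll) WAW r0
  cy4 -> i6 (ld) RAW r0
  cy5 -> i7 (or) RAW r4
  cy6 -> i8/i9 (and/sub) pair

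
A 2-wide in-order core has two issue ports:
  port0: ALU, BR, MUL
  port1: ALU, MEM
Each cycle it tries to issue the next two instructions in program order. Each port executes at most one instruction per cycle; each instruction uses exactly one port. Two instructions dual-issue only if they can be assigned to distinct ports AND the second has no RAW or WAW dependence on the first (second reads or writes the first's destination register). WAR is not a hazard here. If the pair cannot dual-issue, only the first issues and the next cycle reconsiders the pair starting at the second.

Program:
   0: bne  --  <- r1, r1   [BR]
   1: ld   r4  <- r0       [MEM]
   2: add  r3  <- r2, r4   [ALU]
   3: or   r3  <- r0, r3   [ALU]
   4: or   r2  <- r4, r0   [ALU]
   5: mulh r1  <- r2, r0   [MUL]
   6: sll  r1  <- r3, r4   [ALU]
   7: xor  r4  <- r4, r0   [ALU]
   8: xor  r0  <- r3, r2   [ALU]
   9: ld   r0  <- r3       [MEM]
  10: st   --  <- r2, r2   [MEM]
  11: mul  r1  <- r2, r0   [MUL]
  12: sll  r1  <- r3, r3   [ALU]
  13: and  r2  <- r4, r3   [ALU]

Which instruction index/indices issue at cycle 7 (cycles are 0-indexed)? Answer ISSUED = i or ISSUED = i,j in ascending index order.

c0: i0/i1 bne.BR ld.MEM  2-wide
c1: i2 add.ALU  RAW+WAW r3
c2: i3/i4 or.ALU or.ALU  2-wide
c3: i5 mulh.MUL  WAW r1
c4: i6/i7 sll.ALU xor.ALU  2-wide
c5: i8 xor.ALU  WAW r0
c6: i9 ld.MEM  no-port MEM/MEM
c7: i10/i11 st.MEM mul.MUL  2-wide
c8: i12/i13 sll.ALU and.ALU  2-wide

ISSUED = 10,11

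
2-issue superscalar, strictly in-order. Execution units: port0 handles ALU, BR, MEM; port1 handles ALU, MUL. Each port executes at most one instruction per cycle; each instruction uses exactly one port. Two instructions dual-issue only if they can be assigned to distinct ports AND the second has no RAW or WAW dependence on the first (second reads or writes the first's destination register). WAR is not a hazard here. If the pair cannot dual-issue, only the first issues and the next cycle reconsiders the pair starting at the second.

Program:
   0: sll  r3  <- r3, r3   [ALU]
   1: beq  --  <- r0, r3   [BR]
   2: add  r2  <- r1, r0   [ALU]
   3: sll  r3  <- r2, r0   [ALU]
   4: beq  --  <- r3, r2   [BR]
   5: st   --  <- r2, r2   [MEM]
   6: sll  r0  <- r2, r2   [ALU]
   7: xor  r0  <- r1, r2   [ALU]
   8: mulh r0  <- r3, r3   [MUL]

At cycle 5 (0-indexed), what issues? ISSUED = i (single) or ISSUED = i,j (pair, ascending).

ISSUED = 7

0. sll @i0  | RAW r3
1. beq;add @i1/i2  | 2-wide
2. sll @i3  | RAW r3
3. beq @i4  | no-port BR/MEM
4. st;sll @i5/i6  | 2-wide
5. xor @i7  | WAW r0
6. mulh @i8  | tail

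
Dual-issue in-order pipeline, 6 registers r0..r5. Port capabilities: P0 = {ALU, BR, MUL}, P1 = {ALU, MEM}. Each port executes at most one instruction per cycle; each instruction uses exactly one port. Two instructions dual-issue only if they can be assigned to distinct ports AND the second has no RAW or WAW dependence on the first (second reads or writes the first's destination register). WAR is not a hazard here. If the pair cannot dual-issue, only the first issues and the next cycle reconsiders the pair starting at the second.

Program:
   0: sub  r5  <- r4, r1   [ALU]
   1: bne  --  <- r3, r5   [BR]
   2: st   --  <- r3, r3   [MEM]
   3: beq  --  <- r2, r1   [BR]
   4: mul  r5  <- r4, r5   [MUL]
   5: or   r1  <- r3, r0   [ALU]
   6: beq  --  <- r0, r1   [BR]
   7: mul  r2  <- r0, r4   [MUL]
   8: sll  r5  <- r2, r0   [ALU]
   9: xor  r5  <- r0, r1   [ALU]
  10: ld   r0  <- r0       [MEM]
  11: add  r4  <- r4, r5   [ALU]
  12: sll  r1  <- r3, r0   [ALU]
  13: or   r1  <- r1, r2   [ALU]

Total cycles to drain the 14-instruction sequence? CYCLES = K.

CYCLES = 10

[0] i0  sub  -- RAW r5
[1] i1&i2  bne st  -- 2-wide
[2] i3  beq  -- no-port BR/MUL
[3] i4&i5  mul or  -- 2-wide
[4] i6  beq  -- no-port BR/MUL
[5] i7  mul  -- RAW r2
[6] i8  sll  -- WAW r5
[7] i9&i10  xor ld  -- 2-wide
[8] i11&i12  add sll  -- 2-wide
[9] i13  or  -- tail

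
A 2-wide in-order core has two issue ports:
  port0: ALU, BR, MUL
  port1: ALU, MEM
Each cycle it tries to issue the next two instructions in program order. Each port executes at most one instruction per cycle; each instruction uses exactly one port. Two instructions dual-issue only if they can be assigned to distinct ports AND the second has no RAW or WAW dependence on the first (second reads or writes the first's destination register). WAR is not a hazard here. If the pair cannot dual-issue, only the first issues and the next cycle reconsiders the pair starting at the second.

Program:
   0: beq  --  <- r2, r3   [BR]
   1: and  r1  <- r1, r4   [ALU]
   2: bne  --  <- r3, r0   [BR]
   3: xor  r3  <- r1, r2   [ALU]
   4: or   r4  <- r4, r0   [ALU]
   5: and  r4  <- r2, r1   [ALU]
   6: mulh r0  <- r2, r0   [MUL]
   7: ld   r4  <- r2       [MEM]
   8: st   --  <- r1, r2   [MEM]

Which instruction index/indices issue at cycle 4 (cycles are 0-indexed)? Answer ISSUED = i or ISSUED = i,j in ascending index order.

  cy0 -> i0+i1 (beq;and) pair
  cy1 -> i2+i3 (bne;xor) pair
  cy2 -> i4 (or) WAW r4
  cy3 -> i5+i6 (and;mulh) pair
  cy4 -> i7 (ld) no-port MEM/MEM
  cy5 -> i8 (st) tail

ISSUED = 7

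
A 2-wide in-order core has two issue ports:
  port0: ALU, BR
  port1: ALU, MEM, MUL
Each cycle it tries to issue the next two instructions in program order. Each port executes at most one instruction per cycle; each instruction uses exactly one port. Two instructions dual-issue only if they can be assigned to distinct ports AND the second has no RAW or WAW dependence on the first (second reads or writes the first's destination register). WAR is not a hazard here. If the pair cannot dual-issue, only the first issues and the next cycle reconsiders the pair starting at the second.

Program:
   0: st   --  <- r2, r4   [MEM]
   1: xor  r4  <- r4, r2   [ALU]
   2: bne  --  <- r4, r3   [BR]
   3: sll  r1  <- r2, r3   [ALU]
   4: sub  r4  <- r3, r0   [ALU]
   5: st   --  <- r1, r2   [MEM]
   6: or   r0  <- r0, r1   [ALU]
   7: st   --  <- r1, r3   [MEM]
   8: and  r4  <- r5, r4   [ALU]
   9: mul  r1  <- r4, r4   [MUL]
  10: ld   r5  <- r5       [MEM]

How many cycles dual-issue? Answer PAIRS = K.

0. st+xor @i0,i1  | dual
1. bne+sll @i2,i3  | dual
2. sub+st @i4,i5  | dual
3. or+st @i6,i7  | dual
4. and @i8  | RAW r4
5. mul @i9  | no-port MUL/MEM
6. ld @i10  | tail

PAIRS = 4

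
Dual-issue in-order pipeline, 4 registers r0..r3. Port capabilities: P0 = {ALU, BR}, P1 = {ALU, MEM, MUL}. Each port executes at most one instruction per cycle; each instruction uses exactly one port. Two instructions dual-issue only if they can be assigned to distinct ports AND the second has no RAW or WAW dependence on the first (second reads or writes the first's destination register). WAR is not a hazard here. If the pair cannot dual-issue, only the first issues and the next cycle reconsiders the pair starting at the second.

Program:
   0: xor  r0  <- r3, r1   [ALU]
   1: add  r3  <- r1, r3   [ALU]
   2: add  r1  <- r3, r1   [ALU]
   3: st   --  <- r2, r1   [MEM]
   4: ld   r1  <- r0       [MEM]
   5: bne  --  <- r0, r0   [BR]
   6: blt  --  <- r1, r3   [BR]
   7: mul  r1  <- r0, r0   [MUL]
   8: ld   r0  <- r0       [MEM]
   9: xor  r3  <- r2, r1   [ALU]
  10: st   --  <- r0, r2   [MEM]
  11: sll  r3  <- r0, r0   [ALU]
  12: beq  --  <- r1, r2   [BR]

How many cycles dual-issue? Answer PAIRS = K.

PAIRS = 5

c0: i0/i1 xor.ALU/add.ALU  dual
c1: i2 add.ALU  RAW r1
c2: i3 st.MEM  no-port MEM/MEM
c3: i4/i5 ld.MEM/bne.BR  dual
c4: i6/i7 blt.BR/mul.MUL  dual
c5: i8/i9 ld.MEM/xor.ALU  dual
c6: i10/i11 st.MEM/sll.ALU  dual
c7: i12 beq.BR  tail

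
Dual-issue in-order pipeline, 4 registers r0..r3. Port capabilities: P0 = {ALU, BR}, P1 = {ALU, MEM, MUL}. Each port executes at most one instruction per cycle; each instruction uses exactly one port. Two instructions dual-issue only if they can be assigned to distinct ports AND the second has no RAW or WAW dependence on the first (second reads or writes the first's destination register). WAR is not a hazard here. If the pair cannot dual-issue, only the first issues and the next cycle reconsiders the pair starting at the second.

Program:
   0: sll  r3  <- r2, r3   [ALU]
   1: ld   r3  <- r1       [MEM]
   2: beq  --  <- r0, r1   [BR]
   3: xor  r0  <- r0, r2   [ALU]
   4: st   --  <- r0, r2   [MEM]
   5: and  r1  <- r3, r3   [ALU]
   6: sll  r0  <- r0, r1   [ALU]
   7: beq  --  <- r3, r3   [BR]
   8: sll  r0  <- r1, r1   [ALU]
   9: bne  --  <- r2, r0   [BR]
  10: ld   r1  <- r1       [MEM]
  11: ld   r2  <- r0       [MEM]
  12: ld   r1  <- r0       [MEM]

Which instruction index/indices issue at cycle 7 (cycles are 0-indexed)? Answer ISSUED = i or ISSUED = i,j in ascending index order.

ISSUED = 11

#0 head=0: sll i0 WAW r3
#1 head=1: ld;beq i1/i2 dual
#2 head=3: xor i3 RAW r0
#3 head=4: st;and i4/i5 dual
#4 head=6: sll;beq i6/i7 dual
#5 head=8: sll i8 RAW r0
#6 head=9: bne;ld i9/i10 dual
#7 head=11: ld i11 no-port MEM/MEM
#8 head=12: ld i12 tail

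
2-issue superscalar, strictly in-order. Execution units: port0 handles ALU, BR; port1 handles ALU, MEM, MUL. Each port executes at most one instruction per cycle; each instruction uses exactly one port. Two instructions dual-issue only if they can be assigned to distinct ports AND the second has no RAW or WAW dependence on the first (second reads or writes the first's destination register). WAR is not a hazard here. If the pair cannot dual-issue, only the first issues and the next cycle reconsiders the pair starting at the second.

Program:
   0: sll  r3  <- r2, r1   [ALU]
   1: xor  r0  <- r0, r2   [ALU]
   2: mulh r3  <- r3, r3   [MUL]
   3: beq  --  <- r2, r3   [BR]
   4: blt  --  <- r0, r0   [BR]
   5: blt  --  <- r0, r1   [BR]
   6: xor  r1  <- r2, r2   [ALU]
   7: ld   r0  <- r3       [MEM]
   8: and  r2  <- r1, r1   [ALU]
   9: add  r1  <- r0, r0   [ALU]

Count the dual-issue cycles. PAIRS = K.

PAIRS = 3

c0: i0/i1 sll.ALU xor.ALU  dual
c1: i2 mulh.MUL  RAW r3
c2: i3 beq.BR  no-port BR/BR
c3: i4 blt.BR  no-port BR/BR
c4: i5/i6 blt.BR xor.ALU  dual
c5: i7/i8 ld.MEM and.ALU  dual
c6: i9 add.ALU  tail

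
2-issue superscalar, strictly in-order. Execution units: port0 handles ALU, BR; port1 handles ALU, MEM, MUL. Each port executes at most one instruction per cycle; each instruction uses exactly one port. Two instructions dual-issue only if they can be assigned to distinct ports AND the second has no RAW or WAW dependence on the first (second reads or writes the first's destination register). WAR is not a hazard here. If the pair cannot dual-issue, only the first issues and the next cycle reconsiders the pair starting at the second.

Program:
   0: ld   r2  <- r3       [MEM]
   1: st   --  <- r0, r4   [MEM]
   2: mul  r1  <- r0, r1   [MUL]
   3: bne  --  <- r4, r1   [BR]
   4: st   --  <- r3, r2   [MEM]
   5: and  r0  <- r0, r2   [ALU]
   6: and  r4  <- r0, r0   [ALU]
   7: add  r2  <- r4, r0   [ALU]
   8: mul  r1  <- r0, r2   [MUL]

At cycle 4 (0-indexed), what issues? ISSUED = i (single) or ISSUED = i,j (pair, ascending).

ISSUED = 5

t=0 i0:ld.MEM ; no-port MEM/MEM
t=1 i1:st.MEM ; no-port MEM/MUL
t=2 i2:mul.MUL ; RAW r1
t=3 i3,i4:bne.BR+st.MEM ; dual
t=4 i5:and.ALU ; RAW r0
t=5 i6:and.ALU ; RAW r4
t=6 i7:add.ALU ; RAW r2
t=7 i8:mul.MUL ; tail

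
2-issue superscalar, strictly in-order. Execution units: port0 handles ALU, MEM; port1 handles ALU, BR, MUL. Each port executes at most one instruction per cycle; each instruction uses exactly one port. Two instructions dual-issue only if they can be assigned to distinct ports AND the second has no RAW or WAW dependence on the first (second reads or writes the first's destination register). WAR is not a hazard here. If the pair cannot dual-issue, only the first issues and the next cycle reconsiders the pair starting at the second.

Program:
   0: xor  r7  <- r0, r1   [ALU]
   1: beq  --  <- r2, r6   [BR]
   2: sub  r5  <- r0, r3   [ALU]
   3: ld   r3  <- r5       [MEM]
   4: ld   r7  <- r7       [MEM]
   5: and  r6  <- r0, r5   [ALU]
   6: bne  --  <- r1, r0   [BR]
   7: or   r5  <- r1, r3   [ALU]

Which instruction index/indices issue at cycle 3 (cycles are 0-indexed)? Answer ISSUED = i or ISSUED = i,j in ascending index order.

c0: i0+i1 xor/beq  pair
c1: i2 sub  RAW r5
c2: i3 ld  no-port MEM/MEM
c3: i4+i5 ld/and  pair
c4: i6+i7 bne/or  pair

ISSUED = 4,5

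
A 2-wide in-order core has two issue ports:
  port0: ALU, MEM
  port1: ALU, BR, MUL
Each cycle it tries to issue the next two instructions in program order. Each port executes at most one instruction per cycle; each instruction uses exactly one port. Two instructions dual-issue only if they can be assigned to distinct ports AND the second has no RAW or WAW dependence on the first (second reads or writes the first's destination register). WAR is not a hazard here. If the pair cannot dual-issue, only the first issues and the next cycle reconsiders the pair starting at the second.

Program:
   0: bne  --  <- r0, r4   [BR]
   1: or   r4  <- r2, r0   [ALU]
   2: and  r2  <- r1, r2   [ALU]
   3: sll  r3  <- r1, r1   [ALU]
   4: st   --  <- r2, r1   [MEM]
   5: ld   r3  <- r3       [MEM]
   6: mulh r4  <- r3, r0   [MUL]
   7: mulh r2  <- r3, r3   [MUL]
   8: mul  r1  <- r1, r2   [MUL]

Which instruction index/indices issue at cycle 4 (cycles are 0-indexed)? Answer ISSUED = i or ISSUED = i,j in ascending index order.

ISSUED = 6

t=0 i0,i1:bne or ; pair
t=1 i2,i3:and sll ; pair
t=2 i4:st ; no-port MEM/MEM
t=3 i5:ld ; RAW r3
t=4 i6:mulh ; no-port MUL/MUL
t=5 i7:mulh ; no-port MUL/MUL
t=6 i8:mul ; tail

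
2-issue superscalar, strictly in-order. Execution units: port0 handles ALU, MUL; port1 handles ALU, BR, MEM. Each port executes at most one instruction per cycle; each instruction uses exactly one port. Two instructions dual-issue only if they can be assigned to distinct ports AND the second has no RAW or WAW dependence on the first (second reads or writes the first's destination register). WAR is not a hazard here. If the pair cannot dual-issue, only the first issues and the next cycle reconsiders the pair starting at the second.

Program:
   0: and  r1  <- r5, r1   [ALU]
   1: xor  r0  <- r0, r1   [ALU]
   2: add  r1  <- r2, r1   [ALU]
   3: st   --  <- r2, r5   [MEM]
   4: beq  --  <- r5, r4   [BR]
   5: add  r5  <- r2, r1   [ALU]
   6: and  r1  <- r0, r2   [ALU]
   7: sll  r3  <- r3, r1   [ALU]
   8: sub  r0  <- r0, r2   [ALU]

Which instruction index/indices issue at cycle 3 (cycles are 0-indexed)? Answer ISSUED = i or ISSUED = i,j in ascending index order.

#0 head=0: and.ALU i0 RAW r1
#1 head=1: xor.ALU+add.ALU i1/i2 pair
#2 head=3: st.MEM i3 no-port MEM/BR
#3 head=4: beq.BR+add.ALU i4/i5 pair
#4 head=6: and.ALU i6 RAW r1
#5 head=7: sll.ALU+sub.ALU i7/i8 pair

ISSUED = 4,5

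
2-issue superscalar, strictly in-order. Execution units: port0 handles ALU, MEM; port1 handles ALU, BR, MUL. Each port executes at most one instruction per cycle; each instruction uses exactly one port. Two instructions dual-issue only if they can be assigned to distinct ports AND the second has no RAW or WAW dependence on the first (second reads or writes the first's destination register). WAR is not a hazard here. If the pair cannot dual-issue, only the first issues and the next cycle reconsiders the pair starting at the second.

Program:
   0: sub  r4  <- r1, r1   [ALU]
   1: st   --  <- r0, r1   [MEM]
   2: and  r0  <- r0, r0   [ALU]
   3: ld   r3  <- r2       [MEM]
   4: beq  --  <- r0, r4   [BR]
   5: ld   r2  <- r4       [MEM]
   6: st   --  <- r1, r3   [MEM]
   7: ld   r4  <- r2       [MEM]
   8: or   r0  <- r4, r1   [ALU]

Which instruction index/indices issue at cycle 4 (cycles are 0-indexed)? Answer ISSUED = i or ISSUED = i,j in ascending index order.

ISSUED = 7

c0: i0,i1 sub+st  dual
c1: i2,i3 and+ld  dual
c2: i4,i5 beq+ld  dual
c3: i6 st  no-port MEM/MEM
c4: i7 ld  RAW r4
c5: i8 or  tail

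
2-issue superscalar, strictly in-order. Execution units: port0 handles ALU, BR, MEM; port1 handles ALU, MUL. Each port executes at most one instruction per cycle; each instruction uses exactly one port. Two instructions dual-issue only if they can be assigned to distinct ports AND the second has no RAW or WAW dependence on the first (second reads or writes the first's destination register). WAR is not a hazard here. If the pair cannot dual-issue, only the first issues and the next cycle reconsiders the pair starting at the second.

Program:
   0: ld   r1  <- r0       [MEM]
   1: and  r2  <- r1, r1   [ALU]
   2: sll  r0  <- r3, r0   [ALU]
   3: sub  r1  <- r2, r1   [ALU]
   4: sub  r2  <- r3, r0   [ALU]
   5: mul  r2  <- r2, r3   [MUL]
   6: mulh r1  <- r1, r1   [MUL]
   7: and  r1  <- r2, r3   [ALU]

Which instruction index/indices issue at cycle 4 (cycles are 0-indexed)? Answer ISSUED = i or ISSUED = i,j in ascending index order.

ISSUED = 6

  cy0 -> i0 (ld) RAW r1
  cy1 -> i1&i2 (and;sll) dual
  cy2 -> i3&i4 (sub;sub) dual
  cy3 -> i5 (mul) no-port MUL/MUL
  cy4 -> i6 (mulh) WAW r1
  cy5 -> i7 (and) tail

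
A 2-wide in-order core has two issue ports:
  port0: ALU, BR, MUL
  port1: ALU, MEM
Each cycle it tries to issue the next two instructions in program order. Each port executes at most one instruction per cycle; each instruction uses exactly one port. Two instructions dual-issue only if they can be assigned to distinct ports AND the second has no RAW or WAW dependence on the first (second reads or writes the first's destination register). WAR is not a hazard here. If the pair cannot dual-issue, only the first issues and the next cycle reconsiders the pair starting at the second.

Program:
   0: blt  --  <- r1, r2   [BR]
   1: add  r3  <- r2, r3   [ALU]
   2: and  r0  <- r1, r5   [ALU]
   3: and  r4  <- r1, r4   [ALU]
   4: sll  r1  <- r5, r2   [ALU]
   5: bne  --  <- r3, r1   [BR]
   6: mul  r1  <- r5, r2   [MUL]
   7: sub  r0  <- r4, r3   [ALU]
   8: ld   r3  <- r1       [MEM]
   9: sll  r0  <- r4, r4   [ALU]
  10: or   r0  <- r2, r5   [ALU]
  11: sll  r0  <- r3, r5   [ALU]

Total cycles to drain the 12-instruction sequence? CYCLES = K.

CYCLES = 8

#0 head=0: blt.BR/add.ALU i0+i1 dual
#1 head=2: and.ALU/and.ALU i2+i3 dual
#2 head=4: sll.ALU i4 RAW r1
#3 head=5: bne.BR i5 no-port BR/MUL
#4 head=6: mul.MUL/sub.ALU i6+i7 dual
#5 head=8: ld.MEM/sll.ALU i8+i9 dual
#6 head=10: or.ALU i10 WAW r0
#7 head=11: sll.ALU i11 tail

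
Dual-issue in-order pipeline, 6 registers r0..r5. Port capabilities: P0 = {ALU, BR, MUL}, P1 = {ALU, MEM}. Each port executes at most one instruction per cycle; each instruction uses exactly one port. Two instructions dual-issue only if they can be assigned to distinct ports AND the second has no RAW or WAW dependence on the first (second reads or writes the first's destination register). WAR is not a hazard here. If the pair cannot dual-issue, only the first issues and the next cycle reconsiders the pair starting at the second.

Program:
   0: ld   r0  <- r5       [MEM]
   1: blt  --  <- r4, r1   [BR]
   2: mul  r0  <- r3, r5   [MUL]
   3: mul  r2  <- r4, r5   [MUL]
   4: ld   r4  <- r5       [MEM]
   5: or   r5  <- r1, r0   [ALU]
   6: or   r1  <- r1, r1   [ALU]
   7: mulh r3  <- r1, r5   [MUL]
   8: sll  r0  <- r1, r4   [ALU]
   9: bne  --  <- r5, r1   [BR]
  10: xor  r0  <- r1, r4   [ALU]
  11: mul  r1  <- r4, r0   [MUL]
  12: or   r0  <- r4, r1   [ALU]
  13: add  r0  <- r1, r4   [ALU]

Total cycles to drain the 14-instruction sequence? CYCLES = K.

CYCLES = 9

c0: i0&i1 ld.MEM/blt.BR  pair
c1: i2 mul.MUL  no-port MUL/MUL
c2: i3&i4 mul.MUL/ld.MEM  pair
c3: i5&i6 or.ALU/or.ALU  pair
c4: i7&i8 mulh.MUL/sll.ALU  pair
c5: i9&i10 bne.BR/xor.ALU  pair
c6: i11 mul.MUL  RAW r1
c7: i12 or.ALU  WAW r0
c8: i13 add.ALU  tail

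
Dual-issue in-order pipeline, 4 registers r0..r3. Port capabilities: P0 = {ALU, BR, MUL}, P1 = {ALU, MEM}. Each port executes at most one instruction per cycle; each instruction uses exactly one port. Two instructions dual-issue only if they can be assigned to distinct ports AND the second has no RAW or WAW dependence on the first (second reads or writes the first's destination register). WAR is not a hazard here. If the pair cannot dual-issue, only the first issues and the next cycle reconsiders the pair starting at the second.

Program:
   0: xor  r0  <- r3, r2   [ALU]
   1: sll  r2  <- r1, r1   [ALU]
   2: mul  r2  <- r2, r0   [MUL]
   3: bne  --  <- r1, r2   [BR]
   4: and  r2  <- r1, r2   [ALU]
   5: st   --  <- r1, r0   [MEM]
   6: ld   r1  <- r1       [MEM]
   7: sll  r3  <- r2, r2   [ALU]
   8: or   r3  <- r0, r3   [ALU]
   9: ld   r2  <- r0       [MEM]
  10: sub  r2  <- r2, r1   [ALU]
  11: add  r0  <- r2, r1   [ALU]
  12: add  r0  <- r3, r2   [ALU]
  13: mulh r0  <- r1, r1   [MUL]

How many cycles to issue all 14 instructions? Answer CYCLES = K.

CYCLES = 10

#0 head=0: xor sll i0/i1 pair
#1 head=2: mul i2 no-port MUL/BR
#2 head=3: bne and i3/i4 pair
#3 head=5: st i5 no-port MEM/MEM
#4 head=6: ld sll i6/i7 pair
#5 head=8: or ld i8/i9 pair
#6 head=10: sub i10 RAW r2
#7 head=11: add i11 WAW r0
#8 head=12: add i12 WAW r0
#9 head=13: mulh i13 tail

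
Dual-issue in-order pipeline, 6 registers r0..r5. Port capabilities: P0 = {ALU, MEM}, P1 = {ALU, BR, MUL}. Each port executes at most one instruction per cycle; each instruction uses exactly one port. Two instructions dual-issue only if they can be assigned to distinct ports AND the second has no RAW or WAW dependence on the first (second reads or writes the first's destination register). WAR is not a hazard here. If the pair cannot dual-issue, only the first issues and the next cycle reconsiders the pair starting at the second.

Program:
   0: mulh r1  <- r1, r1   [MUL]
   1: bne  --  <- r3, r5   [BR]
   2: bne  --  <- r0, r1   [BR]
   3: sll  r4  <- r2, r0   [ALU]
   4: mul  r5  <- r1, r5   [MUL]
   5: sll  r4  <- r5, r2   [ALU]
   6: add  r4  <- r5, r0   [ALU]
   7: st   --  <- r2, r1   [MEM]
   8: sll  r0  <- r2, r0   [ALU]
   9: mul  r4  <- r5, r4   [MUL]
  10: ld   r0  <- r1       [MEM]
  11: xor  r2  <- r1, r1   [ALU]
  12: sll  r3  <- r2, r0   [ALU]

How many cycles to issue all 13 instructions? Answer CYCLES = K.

CYCLES = 9

t=0 i0:mulh ; no-port MUL/BR
t=1 i1:bne ; no-port BR/BR
t=2 i2+i3:bne/sll ; pair
t=3 i4:mul ; RAW r5
t=4 i5:sll ; WAW r4
t=5 i6+i7:add/st ; pair
t=6 i8+i9:sll/mul ; pair
t=7 i10+i11:ld/xor ; pair
t=8 i12:sll ; tail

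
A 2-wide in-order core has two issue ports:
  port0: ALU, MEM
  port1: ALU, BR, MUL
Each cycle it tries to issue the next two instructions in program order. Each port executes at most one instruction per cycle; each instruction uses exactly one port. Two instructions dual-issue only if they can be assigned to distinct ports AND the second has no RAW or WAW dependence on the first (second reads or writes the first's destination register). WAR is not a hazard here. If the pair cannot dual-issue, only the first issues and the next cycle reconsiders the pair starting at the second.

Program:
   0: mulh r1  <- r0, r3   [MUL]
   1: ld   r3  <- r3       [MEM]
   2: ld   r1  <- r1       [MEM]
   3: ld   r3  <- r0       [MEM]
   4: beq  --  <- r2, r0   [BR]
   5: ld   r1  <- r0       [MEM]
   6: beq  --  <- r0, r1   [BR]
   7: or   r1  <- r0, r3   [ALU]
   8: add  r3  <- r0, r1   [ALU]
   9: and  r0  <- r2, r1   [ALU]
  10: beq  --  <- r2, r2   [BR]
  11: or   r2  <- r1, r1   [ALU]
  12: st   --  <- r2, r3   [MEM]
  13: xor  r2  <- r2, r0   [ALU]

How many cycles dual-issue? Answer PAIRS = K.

PAIRS = 6

0. mulh+ld @i0&i1  | pair
1. ld @i2  | no-port MEM/MEM
2. ld+beq @i3&i4  | pair
3. ld @i5  | RAW r1
4. beq+or @i6&i7  | pair
5. add+and @i8&i9  | pair
6. beq+or @i10&i11  | pair
7. st+xor @i12&i13  | pair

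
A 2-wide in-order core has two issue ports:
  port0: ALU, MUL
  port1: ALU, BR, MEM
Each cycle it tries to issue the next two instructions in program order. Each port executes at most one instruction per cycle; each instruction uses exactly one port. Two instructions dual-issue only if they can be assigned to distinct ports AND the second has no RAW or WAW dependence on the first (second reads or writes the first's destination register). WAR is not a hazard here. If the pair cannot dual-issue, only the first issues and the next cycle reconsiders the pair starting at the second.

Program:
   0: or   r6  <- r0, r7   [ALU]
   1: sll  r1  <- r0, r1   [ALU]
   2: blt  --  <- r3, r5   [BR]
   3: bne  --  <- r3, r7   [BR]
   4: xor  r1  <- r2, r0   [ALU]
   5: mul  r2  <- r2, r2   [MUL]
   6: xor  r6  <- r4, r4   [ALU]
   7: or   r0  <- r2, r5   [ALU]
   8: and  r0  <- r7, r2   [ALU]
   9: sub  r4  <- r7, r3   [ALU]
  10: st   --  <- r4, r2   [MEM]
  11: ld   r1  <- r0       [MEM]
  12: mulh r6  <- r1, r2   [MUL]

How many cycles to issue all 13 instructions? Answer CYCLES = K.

c0: i0,i1 or;sll  pair
c1: i2 blt  no-port BR/BR
c2: i3,i4 bne;xor  pair
c3: i5,i6 mul;xor  pair
c4: i7 or  WAW r0
c5: i8,i9 and;sub  pair
c6: i10 st  no-port MEM/MEM
c7: i11 ld  RAW r1
c8: i12 mulh  tail

CYCLES = 9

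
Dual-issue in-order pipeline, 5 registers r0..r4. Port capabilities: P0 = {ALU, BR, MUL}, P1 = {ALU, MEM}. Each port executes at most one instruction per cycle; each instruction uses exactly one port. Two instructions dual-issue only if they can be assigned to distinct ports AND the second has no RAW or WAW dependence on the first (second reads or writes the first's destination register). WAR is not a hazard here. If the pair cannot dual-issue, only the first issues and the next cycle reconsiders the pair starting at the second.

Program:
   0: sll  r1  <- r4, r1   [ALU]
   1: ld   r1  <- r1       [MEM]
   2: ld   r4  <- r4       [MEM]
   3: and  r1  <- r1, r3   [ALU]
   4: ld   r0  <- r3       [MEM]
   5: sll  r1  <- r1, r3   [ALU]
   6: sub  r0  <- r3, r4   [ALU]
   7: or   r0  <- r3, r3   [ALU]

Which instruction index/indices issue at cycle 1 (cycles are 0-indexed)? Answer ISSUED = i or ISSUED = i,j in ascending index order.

c0: i0 sll  RAW+WAW r1
c1: i1 ld  no-port MEM/MEM
c2: i2/i3 ld+and  pair
c3: i4/i5 ld+sll  pair
c4: i6 sub  WAW r0
c5: i7 or  tail

ISSUED = 1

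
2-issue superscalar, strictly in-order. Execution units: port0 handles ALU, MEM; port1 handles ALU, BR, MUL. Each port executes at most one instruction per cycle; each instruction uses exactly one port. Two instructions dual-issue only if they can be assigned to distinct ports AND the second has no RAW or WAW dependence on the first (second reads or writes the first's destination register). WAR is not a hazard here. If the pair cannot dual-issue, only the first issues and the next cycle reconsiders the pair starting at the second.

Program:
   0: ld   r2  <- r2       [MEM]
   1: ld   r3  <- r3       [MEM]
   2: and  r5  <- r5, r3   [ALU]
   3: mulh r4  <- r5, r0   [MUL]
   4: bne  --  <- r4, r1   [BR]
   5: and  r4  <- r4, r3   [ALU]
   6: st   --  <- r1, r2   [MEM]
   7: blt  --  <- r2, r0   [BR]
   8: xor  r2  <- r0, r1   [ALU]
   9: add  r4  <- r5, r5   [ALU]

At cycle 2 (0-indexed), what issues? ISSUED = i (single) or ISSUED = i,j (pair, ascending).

c0: i0 ld.MEM  no-port MEM/MEM
c1: i1 ld.MEM  RAW r3
c2: i2 and.ALU  RAW r5
c3: i3 mulh.MUL  no-port MUL/BR
c4: i4/i5 bne.BR;and.ALU  2-wide
c5: i6/i7 st.MEM;blt.BR  2-wide
c6: i8/i9 xor.ALU;add.ALU  2-wide

ISSUED = 2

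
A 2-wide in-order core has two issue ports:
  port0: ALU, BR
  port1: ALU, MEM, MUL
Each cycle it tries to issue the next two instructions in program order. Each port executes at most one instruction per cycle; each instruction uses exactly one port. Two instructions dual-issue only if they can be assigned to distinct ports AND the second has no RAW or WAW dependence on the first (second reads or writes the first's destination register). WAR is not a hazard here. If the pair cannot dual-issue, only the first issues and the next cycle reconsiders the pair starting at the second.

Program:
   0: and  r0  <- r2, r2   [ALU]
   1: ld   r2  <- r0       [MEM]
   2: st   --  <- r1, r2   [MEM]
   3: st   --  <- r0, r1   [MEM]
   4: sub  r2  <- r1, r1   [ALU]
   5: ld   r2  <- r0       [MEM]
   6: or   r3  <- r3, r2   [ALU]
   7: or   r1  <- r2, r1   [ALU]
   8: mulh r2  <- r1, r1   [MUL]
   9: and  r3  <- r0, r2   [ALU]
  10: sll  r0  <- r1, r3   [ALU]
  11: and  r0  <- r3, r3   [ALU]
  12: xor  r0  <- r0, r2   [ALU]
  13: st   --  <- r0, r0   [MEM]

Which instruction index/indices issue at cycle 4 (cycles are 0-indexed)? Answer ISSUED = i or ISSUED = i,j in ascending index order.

  cy0 -> i0 (and) RAW r0
  cy1 -> i1 (ld) no-port MEM/MEM
  cy2 -> i2 (st) no-port MEM/MEM
  cy3 -> i3&i4 (st+sub) pair
  cy4 -> i5 (ld) RAW r2
  cy5 -> i6&i7 (or+or) pair
  cy6 -> i8 (mulh) RAW r2
  cy7 -> i9 (and) RAW r3
  cy8 -> i10 (sll) WAW r0
  cy9 -> i11 (and) RAW+WAW r0
  cy10 -> i12 (xor) RAW r0
  cy11 -> i13 (st) tail

ISSUED = 5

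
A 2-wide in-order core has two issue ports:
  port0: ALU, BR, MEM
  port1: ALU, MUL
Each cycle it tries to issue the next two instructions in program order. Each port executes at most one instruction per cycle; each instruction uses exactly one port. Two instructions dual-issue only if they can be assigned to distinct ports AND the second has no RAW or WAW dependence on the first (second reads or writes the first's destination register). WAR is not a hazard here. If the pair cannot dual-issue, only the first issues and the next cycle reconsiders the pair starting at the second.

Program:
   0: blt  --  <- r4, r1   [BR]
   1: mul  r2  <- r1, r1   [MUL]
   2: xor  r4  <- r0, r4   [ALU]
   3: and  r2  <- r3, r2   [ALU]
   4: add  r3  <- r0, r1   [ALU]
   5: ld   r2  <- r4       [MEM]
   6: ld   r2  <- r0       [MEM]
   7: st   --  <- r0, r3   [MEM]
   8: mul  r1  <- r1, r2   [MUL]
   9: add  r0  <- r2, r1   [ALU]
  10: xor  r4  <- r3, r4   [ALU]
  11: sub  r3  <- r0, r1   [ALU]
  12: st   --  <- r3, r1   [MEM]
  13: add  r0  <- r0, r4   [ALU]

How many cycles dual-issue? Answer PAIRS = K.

0. blt;mul @i0&i1  | 2-wide
1. xor;and @i2&i3  | 2-wide
2. add;ld @i4&i5  | 2-wide
3. ld @i6  | no-port MEM/MEM
4. st;mul @i7&i8  | 2-wide
5. add;xor @i9&i10  | 2-wide
6. sub @i11  | RAW r3
7. st;add @i12&i13  | 2-wide

PAIRS = 6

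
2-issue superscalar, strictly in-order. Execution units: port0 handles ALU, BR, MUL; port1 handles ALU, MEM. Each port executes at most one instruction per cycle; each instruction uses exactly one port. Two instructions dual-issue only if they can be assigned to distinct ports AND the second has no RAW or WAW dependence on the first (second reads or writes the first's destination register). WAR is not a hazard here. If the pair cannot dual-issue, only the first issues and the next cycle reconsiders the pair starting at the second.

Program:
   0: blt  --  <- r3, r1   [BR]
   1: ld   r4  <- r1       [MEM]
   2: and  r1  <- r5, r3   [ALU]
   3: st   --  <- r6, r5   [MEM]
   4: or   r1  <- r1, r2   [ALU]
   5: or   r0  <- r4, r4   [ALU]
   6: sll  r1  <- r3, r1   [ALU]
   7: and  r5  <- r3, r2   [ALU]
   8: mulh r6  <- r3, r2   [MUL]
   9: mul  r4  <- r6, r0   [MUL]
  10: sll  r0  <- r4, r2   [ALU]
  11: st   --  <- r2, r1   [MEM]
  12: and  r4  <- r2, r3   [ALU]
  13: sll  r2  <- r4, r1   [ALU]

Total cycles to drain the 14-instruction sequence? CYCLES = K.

CYCLES = 9

#0 head=0: blt;ld i0/i1 pair
#1 head=2: and;st i2/i3 pair
#2 head=4: or;or i4/i5 pair
#3 head=6: sll;and i6/i7 pair
#4 head=8: mulh i8 no-port MUL/MUL
#5 head=9: mul i9 RAW r4
#6 head=10: sll;st i10/i11 pair
#7 head=12: and i12 RAW r4
#8 head=13: sll i13 tail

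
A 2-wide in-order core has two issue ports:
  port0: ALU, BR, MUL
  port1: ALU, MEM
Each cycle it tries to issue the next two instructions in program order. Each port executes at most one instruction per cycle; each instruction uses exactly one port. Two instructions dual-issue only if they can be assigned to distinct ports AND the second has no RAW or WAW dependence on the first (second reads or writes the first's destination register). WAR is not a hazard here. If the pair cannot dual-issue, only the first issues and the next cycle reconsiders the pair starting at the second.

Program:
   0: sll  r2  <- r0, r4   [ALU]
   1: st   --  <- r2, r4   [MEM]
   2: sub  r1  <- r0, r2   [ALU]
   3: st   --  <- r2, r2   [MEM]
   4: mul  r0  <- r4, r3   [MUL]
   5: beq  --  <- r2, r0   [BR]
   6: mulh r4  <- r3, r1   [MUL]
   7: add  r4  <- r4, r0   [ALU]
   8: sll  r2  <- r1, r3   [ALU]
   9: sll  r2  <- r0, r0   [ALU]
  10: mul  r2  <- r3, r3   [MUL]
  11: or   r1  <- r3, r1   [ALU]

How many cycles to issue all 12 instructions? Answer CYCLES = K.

0. sll.ALU @i0  | RAW r2
1. st.MEM sub.ALU @i1,i2  | 2-wide
2. st.MEM mul.MUL @i3,i4  | 2-wide
3. beq.BR @i5  | no-port BR/MUL
4. mulh.MUL @i6  | RAW+WAW r4
5. add.ALU sll.ALU @i7,i8  | 2-wide
6. sll.ALU @i9  | WAW r2
7. mul.MUL or.ALU @i10,i11  | 2-wide

CYCLES = 8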